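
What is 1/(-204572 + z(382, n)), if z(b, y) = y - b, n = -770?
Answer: -1/205724 ≈ -4.8609e-6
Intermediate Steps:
1/(-204572 + z(382, n)) = 1/(-204572 + (-770 - 1*382)) = 1/(-204572 + (-770 - 382)) = 1/(-204572 - 1152) = 1/(-205724) = -1/205724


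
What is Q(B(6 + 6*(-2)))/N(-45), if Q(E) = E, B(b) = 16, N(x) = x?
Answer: -16/45 ≈ -0.35556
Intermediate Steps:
Q(B(6 + 6*(-2)))/N(-45) = 16/(-45) = 16*(-1/45) = -16/45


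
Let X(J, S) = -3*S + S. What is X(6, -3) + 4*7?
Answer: 34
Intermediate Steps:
X(J, S) = -2*S
X(6, -3) + 4*7 = -2*(-3) + 4*7 = 6 + 28 = 34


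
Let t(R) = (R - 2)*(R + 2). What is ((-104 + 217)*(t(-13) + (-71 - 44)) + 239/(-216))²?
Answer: 1488792865921/46656 ≈ 3.1910e+7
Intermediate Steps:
t(R) = (-2 + R)*(2 + R)
((-104 + 217)*(t(-13) + (-71 - 44)) + 239/(-216))² = ((-104 + 217)*((-4 + (-13)²) + (-71 - 44)) + 239/(-216))² = (113*((-4 + 169) - 115) + 239*(-1/216))² = (113*(165 - 115) - 239/216)² = (113*50 - 239/216)² = (5650 - 239/216)² = (1220161/216)² = 1488792865921/46656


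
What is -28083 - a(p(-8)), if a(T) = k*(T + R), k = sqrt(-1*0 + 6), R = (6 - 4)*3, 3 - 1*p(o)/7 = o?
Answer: -28083 - 83*sqrt(6) ≈ -28286.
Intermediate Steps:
p(o) = 21 - 7*o
R = 6 (R = 2*3 = 6)
k = sqrt(6) (k = sqrt(0 + 6) = sqrt(6) ≈ 2.4495)
a(T) = sqrt(6)*(6 + T) (a(T) = sqrt(6)*(T + 6) = sqrt(6)*(6 + T))
-28083 - a(p(-8)) = -28083 - sqrt(6)*(6 + (21 - 7*(-8))) = -28083 - sqrt(6)*(6 + (21 + 56)) = -28083 - sqrt(6)*(6 + 77) = -28083 - sqrt(6)*83 = -28083 - 83*sqrt(6)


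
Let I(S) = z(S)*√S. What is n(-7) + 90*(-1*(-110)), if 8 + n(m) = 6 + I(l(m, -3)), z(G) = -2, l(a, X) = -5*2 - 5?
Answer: 9898 - 2*I*√15 ≈ 9898.0 - 7.746*I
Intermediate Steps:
l(a, X) = -15 (l(a, X) = -10 - 5 = -15)
I(S) = -2*√S
n(m) = -2 - 2*I*√15 (n(m) = -8 + (6 - 2*I*√15) = -2 - 2*I*√15)
n(-7) + 90*(-1*(-110)) = (-2 - 2*I*√15) + 90*(-1*(-110)) = (-2 - 2*I*√15) + 90*110 = (-2 - 2*I*√15) + 9900 = 9898 - 2*I*√15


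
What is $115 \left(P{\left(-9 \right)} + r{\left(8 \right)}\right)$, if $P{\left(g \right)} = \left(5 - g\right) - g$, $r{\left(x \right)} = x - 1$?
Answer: $3450$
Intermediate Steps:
$r{\left(x \right)} = -1 + x$
$P{\left(g \right)} = 5 - 2 g$
$115 \left(P{\left(-9 \right)} + r{\left(8 \right)}\right) = 115 \left(\left(5 - -18\right) + \left(-1 + 8\right)\right) = 115 \left(\left(5 + 18\right) + 7\right) = 115 \left(23 + 7\right) = 115 \cdot 30 = 3450$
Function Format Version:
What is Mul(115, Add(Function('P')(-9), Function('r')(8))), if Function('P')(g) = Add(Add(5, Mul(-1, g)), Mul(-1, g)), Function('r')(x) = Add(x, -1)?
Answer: 3450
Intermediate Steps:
Function('r')(x) = Add(-1, x)
Function('P')(g) = Add(5, Mul(-2, g))
Mul(115, Add(Function('P')(-9), Function('r')(8))) = Mul(115, Add(Add(5, Mul(-2, -9)), Add(-1, 8))) = Mul(115, Add(Add(5, 18), 7)) = Mul(115, Add(23, 7)) = Mul(115, 30) = 3450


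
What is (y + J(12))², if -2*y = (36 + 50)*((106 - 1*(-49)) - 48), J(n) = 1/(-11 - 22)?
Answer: 23053563556/1089 ≈ 2.1169e+7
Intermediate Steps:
J(n) = -1/33 (J(n) = 1/(-33) = -1/33)
y = -4601 (y = -(36 + 50)*((106 - 1*(-49)) - 48)/2 = -43*((106 + 49) - 48) = -43*(155 - 48) = -43*107 = -½*9202 = -4601)
(y + J(12))² = (-4601 - 1/33)² = (-151834/33)² = 23053563556/1089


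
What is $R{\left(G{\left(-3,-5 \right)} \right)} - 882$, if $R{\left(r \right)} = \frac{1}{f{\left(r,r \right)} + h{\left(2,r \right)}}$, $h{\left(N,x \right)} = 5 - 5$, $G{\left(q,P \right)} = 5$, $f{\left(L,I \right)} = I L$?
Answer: $- \frac{22049}{25} \approx -881.96$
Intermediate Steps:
$h{\left(N,x \right)} = 0$
$R{\left(r \right)} = \frac{1}{r^{2}}$ ($R{\left(r \right)} = \frac{1}{r r + 0} = \frac{1}{r^{2} + 0} = \frac{1}{r^{2}}$)
$R{\left(G{\left(-3,-5 \right)} \right)} - 882 = \frac{1}{25} - 882 = - \frac{22049}{25}$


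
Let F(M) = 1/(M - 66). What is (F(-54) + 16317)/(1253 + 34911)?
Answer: 1958039/4339680 ≈ 0.45119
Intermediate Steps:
F(M) = 1/(-66 + M)
(F(-54) + 16317)/(1253 + 34911) = (1/(-66 - 54) + 16317)/(1253 + 34911) = (1/(-120) + 16317)/36164 = (-1/120 + 16317)*(1/36164) = (1958039/120)*(1/36164) = 1958039/4339680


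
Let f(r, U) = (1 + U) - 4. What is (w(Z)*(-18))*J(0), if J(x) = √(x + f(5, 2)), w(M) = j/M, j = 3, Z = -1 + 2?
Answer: -54*I ≈ -54.0*I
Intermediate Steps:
Z = 1
f(r, U) = -3 + U
w(M) = 3/M
J(x) = √(-1 + x) (J(x) = √(x + (-3 + 2)) = √(x - 1) = √(-1 + x))
(w(Z)*(-18))*J(0) = ((3/1)*(-18))*√(-1 + 0) = ((3*1)*(-18))*√(-1) = (3*(-18))*I = -54*I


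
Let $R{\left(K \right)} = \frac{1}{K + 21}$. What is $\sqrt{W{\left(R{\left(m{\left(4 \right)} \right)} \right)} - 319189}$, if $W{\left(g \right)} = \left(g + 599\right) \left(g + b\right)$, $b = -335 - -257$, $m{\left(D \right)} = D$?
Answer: $\frac{i \sqrt{228681349}}{25} \approx 604.89 i$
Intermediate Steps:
$b = -78$ ($b = -335 + 257 = -78$)
$R{\left(K \right)} = \frac{1}{21 + K}$
$W{\left(g \right)} = \left(-78 + g\right) \left(599 + g\right)$ ($W{\left(g \right)} = \left(g + 599\right) \left(g - 78\right) = \left(599 + g\right) \left(-78 + g\right) = \left(-78 + g\right) \left(599 + g\right)$)
$\sqrt{W{\left(R{\left(m{\left(4 \right)} \right)} \right)} - 319189} = \sqrt{\left(-46722 + \left(\frac{1}{21 + 4}\right)^{2} + \frac{521}{21 + 4}\right) - 319189} = \sqrt{\left(-46722 + \left(\frac{1}{25}\right)^{2} + \frac{521}{25}\right) - 319189} = \sqrt{\left(-46722 + \left(\frac{1}{25}\right)^{2} + 521 \cdot \frac{1}{25}\right) - 319189} = \sqrt{\left(-46722 + \frac{1}{625} + \frac{521}{25}\right) - 319189} = \sqrt{- \frac{29188224}{625} - 319189} = \sqrt{- \frac{228681349}{625}} = \frac{i \sqrt{228681349}}{25}$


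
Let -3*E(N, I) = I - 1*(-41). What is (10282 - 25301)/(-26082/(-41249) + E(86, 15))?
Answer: 1858556193/2231698 ≈ 832.80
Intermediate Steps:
E(N, I) = -41/3 - I/3 (E(N, I) = -(I - 1*(-41))/3 = -(I + 41)/3 = -(41 + I)/3 = -41/3 - I/3)
(10282 - 25301)/(-26082/(-41249) + E(86, 15)) = (10282 - 25301)/(-26082/(-41249) + (-41/3 - ⅓*15)) = -15019/(-26082*(-1/41249) + (-41/3 - 5)) = -15019/(26082/41249 - 56/3) = -15019/(-2231698/123747) = -15019*(-123747/2231698) = 1858556193/2231698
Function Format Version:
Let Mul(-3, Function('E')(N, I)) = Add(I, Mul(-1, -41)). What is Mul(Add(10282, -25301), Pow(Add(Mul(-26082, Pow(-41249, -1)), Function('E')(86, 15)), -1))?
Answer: Rational(1858556193, 2231698) ≈ 832.80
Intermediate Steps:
Function('E')(N, I) = Add(Rational(-41, 3), Mul(Rational(-1, 3), I)) (Function('E')(N, I) = Mul(Rational(-1, 3), Add(I, Mul(-1, -41))) = Mul(Rational(-1, 3), Add(I, 41)) = Mul(Rational(-1, 3), Add(41, I)) = Add(Rational(-41, 3), Mul(Rational(-1, 3), I)))
Mul(Add(10282, -25301), Pow(Add(Mul(-26082, Pow(-41249, -1)), Function('E')(86, 15)), -1)) = Mul(Add(10282, -25301), Pow(Add(Mul(-26082, Pow(-41249, -1)), Add(Rational(-41, 3), Mul(Rational(-1, 3), 15))), -1)) = Mul(-15019, Pow(Add(Mul(-26082, Rational(-1, 41249)), Add(Rational(-41, 3), -5)), -1)) = Mul(-15019, Pow(Add(Rational(26082, 41249), Rational(-56, 3)), -1)) = Mul(-15019, Pow(Rational(-2231698, 123747), -1)) = Mul(-15019, Rational(-123747, 2231698)) = Rational(1858556193, 2231698)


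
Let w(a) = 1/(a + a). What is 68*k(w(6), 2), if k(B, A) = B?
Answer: 17/3 ≈ 5.6667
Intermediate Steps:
w(a) = 1/(2*a)
68*k(w(6), 2) = 68*((1/2)/6) = 68*((1/2)*(1/6)) = 68*(1/12) = 17/3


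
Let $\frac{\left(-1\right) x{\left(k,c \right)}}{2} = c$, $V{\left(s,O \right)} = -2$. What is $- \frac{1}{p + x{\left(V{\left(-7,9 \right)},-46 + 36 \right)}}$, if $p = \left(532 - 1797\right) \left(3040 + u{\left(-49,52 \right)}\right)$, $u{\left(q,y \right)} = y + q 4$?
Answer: $\frac{1}{3663420} \approx 2.7297 \cdot 10^{-7}$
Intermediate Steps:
$u{\left(q,y \right)} = y + 4 q$
$x{\left(k,c \right)} = - 2 c$
$p = -3663440$ ($p = \left(532 - 1797\right) \left(3040 + \left(52 + 4 \left(-49\right)\right)\right) = - 1265 \left(3040 + \left(52 - 196\right)\right) = - 1265 \left(3040 - 144\right) = \left(-1265\right) 2896 = -3663440$)
$- \frac{1}{p + x{\left(V{\left(-7,9 \right)},-46 + 36 \right)}} = - \frac{1}{-3663440 - 2 \left(-46 + 36\right)} = - \frac{1}{-3663440 - -20} = - \frac{1}{-3663440 + 20} = - \frac{1}{-3663420} = \left(-1\right) \left(- \frac{1}{3663420}\right) = \frac{1}{3663420}$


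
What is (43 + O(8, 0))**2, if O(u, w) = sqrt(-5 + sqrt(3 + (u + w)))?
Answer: (43 + I*sqrt(5 - sqrt(11)))**2 ≈ 1847.3 + 111.58*I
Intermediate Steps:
O(u, w) = sqrt(-5 + sqrt(3 + u + w))
(43 + O(8, 0))**2 = (43 + sqrt(-5 + sqrt(3 + 8 + 0)))**2 = (43 + sqrt(-5 + sqrt(11)))**2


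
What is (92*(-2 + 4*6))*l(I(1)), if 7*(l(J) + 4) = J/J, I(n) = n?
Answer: -54648/7 ≈ -7806.9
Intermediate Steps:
l(J) = -27/7 (l(J) = -4 + (J/J)/7 = -4 + (⅐)*1 = -4 + ⅐ = -27/7)
(92*(-2 + 4*6))*l(I(1)) = (92*(-2 + 4*6))*(-27/7) = (92*(-2 + 24))*(-27/7) = (92*22)*(-27/7) = 2024*(-27/7) = -54648/7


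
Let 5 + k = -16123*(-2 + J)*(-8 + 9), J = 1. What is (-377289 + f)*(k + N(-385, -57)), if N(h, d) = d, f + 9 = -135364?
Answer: -8233864382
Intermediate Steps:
f = -135373 (f = -9 - 135364 = -135373)
k = 16118 (k = -5 - 16123*(-2 + 1)*(-8 + 9) = -5 - (-16123) = -5 - 16123*(-1) = -5 + 16123 = 16118)
(-377289 + f)*(k + N(-385, -57)) = (-377289 - 135373)*(16118 - 57) = -512662*16061 = -8233864382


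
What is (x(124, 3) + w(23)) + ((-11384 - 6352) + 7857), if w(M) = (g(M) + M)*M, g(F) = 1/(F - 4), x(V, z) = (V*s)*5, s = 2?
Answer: -154067/19 ≈ -8108.8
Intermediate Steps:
x(V, z) = 10*V (x(V, z) = (V*2)*5 = (2*V)*5 = 10*V)
g(F) = 1/(-4 + F)
w(M) = M*(M + 1/(-4 + M)) (w(M) = (1/(-4 + M) + M)*M = (M + 1/(-4 + M))*M = M*(M + 1/(-4 + M)))
(x(124, 3) + w(23)) + ((-11384 - 6352) + 7857) = (10*124 + 23*(1 + 23*(-4 + 23))/(-4 + 23)) + ((-11384 - 6352) + 7857) = (1240 + 23*(1 + 23*19)/19) + (-17736 + 7857) = (1240 + 23*(1/19)*(1 + 437)) - 9879 = (1240 + 23*(1/19)*438) - 9879 = (1240 + 10074/19) - 9879 = 33634/19 - 9879 = -154067/19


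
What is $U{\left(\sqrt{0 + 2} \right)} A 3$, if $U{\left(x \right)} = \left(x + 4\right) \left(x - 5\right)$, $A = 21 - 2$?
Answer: $-1026 - 57 \sqrt{2} \approx -1106.6$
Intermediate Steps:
$A = 19$
$U{\left(x \right)} = \left(-5 + x\right) \left(4 + x\right)$ ($U{\left(x \right)} = \left(4 + x\right) \left(-5 + x\right) = \left(-5 + x\right) \left(4 + x\right)$)
$U{\left(\sqrt{0 + 2} \right)} A 3 = \left(-20 + \left(\sqrt{0 + 2}\right)^{2} - \sqrt{0 + 2}\right) 19 \cdot 3 = \left(-20 + \left(\sqrt{2}\right)^{2} - \sqrt{2}\right) 19 \cdot 3 = \left(-20 + 2 - \sqrt{2}\right) 19 \cdot 3 = \left(-18 - \sqrt{2}\right) 19 \cdot 3 = \left(-342 - 19 \sqrt{2}\right) 3 = -1026 - 57 \sqrt{2}$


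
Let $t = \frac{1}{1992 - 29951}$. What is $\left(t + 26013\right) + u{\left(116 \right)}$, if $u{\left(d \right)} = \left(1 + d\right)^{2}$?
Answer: $\frac{1110028217}{27959} \approx 39702.0$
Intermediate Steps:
$t = - \frac{1}{27959}$ ($t = \frac{1}{-27959} = - \frac{1}{27959} \approx -3.5767 \cdot 10^{-5}$)
$\left(t + 26013\right) + u{\left(116 \right)} = \left(- \frac{1}{27959} + 26013\right) + \left(1 + 116\right)^{2} = \frac{727297466}{27959} + 117^{2} = \frac{727297466}{27959} + 13689 = \frac{1110028217}{27959}$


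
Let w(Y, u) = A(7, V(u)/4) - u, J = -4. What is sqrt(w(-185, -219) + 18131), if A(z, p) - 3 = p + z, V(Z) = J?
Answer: sqrt(18359) ≈ 135.50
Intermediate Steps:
V(Z) = -4
A(z, p) = 3 + p + z (A(z, p) = 3 + (p + z) = 3 + p + z)
w(Y, u) = 9 - u (w(Y, u) = (3 - 4/4 + 7) - u = (3 - 4*1/4 + 7) - u = (3 - 1 + 7) - u = 9 - u)
sqrt(w(-185, -219) + 18131) = sqrt((9 - 1*(-219)) + 18131) = sqrt((9 + 219) + 18131) = sqrt(228 + 18131) = sqrt(18359)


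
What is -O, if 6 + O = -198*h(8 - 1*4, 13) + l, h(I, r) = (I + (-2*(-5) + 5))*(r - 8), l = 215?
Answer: 18601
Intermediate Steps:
h(I, r) = (-8 + r)*(15 + I) (h(I, r) = (I + (10 + 5))*(-8 + r) = (I + 15)*(-8 + r) = (15 + I)*(-8 + r) = (-8 + r)*(15 + I))
O = -18601 (O = -6 + (-198*(-120 - 8*(8 - 1*4) + 15*13 + (8 - 1*4)*13) + 215) = -6 + (-198*(-120 - 8*(8 - 4) + 195 + (8 - 4)*13) + 215) = -6 + (-198*(-120 - 8*4 + 195 + 4*13) + 215) = -6 + (-198*(-120 - 32 + 195 + 52) + 215) = -6 + (-198*95 + 215) = -6 + (-18810 + 215) = -6 - 18595 = -18601)
-O = -1*(-18601) = 18601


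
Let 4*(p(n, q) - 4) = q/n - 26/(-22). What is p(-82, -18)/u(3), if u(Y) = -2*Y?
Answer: -327/451 ≈ -0.72506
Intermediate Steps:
p(n, q) = 189/44 + q/(4*n) (p(n, q) = 4 + (q/n - 26/(-22))/4 = 4 + (q/n - 26*(-1/22))/4 = 4 + (q/n + 13/11)/4 = 4 + (13/11 + q/n)/4 = 4 + (13/44 + q/(4*n)) = 189/44 + q/(4*n))
p(-82, -18)/u(3) = (189/44 + (¼)*(-18)/(-82))/((-2*3)) = (189/44 + (¼)*(-18)*(-1/82))/(-6) = (189/44 + 9/164)*(-⅙) = (1962/451)*(-⅙) = -327/451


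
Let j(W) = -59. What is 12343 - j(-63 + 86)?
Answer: 12402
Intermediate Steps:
12343 - j(-63 + 86) = 12343 - 1*(-59) = 12343 + 59 = 12402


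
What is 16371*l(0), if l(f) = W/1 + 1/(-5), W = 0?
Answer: -16371/5 ≈ -3274.2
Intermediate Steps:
l(f) = -⅕ (l(f) = 0/1 + 1/(-5) = 0*1 + 1*(-⅕) = 0 - ⅕ = -⅕)
16371*l(0) = 16371*(-⅕) = -16371/5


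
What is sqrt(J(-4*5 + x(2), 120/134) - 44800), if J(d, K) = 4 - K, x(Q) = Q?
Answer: 12*I*sqrt(1396481)/67 ≈ 211.65*I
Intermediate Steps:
sqrt(J(-4*5 + x(2), 120/134) - 44800) = sqrt((4 - 120/134) - 44800) = sqrt((4 - 1*60/67) - 44800) = sqrt((4 - 60/67) - 44800) = sqrt(208/67 - 44800) = sqrt(-3001392/67) = 12*I*sqrt(1396481)/67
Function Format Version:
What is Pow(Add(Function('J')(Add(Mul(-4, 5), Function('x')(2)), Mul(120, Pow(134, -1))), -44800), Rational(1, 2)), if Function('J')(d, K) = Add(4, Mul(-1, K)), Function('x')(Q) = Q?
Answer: Mul(Rational(12, 67), I, Pow(1396481, Rational(1, 2))) ≈ Mul(211.65, I)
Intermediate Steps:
Pow(Add(Function('J')(Add(Mul(-4, 5), Function('x')(2)), Mul(120, Pow(134, -1))), -44800), Rational(1, 2)) = Pow(Add(Add(4, Mul(-1, Mul(120, Pow(134, -1)))), -44800), Rational(1, 2)) = Pow(Add(Add(4, Mul(-1, Mul(120, Rational(1, 134)))), -44800), Rational(1, 2)) = Pow(Add(Add(4, Mul(-1, Rational(60, 67))), -44800), Rational(1, 2)) = Pow(Add(Add(4, Rational(-60, 67)), -44800), Rational(1, 2)) = Pow(Add(Rational(208, 67), -44800), Rational(1, 2)) = Pow(Rational(-3001392, 67), Rational(1, 2)) = Mul(Rational(12, 67), I, Pow(1396481, Rational(1, 2)))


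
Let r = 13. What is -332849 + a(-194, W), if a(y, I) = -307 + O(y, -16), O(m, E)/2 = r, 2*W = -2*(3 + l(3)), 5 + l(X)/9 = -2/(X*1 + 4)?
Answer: -333130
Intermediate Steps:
l(X) = -45 - 18/(4 + X) (l(X) = -45 + 9*(-2/(X*1 + 4)) = -45 + 9*(-2/(X + 4)) = -45 + 9*(-2/(4 + X)) = -45 - 18/(4 + X))
W = 312/7 (W = (-2*(3 + 9*(-22 - 5*3)/(4 + 3)))/2 = (-2*(3 + 9*(-22 - 15)/7))/2 = (-2*(3 + 9*(1/7)*(-37)))/2 = (-2*(3 - 333/7))/2 = (-2*(-312/7))/2 = (1/2)*(624/7) = 312/7 ≈ 44.571)
O(m, E) = 26 (O(m, E) = 2*13 = 26)
a(y, I) = -281 (a(y, I) = -307 + 26 = -281)
-332849 + a(-194, W) = -332849 - 281 = -333130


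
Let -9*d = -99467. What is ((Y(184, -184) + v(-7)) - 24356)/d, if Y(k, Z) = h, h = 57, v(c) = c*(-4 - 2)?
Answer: -218313/99467 ≈ -2.1948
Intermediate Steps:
d = 99467/9 (d = -⅑*(-99467) = 99467/9 ≈ 11052.)
v(c) = -6*c (v(c) = c*(-6) = -6*c)
Y(k, Z) = 57
((Y(184, -184) + v(-7)) - 24356)/d = ((57 - 6*(-7)) - 24356)/(99467/9) = ((57 + 42) - 24356)*(9/99467) = (99 - 24356)*(9/99467) = -24257*9/99467 = -218313/99467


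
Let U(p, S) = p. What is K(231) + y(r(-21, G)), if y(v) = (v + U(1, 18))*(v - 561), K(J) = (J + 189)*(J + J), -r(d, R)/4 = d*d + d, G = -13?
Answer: 3956679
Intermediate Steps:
r(d, R) = -4*d - 4*d**2 (r(d, R) = -4*(d*d + d) = -4*(d**2 + d) = -4*(d + d**2) = -4*d - 4*d**2)
K(J) = 2*J*(189 + J) (K(J) = (189 + J)*(2*J) = 2*J*(189 + J))
y(v) = (1 + v)*(-561 + v) (y(v) = (v + 1)*(v - 561) = (1 + v)*(-561 + v))
K(231) + y(r(-21, G)) = 2*231*(189 + 231) + (-561 + (-4*(-21)*(1 - 21))**2 - (-2240)*(-21)*(1 - 21)) = 2*231*420 + (-561 + (-4*(-21)*(-20))**2 - (-2240)*(-21)*(-20)) = 194040 + (-561 + (-1680)**2 - 560*(-1680)) = 194040 + (-561 + 2822400 + 940800) = 194040 + 3762639 = 3956679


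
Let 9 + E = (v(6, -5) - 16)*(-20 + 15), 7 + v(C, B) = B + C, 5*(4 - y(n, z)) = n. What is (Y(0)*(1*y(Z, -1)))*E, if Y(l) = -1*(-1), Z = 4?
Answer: 1616/5 ≈ 323.20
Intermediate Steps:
y(n, z) = 4 - n/5
Y(l) = 1
v(C, B) = -7 + B + C (v(C, B) = -7 + (B + C) = -7 + B + C)
E = 101 (E = -9 + ((-7 - 5 + 6) - 16)*(-20 + 15) = -9 + (-6 - 16)*(-5) = -9 - 22*(-5) = -9 + 110 = 101)
(Y(0)*(1*y(Z, -1)))*E = (1*(1*(4 - 1/5*4)))*101 = (1*(1*(4 - 4/5)))*101 = (1*(1*(16/5)))*101 = (1*(16/5))*101 = (16/5)*101 = 1616/5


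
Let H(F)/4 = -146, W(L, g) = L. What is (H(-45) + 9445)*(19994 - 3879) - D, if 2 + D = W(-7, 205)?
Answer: 142795024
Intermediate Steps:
D = -9 (D = -2 - 7 = -9)
H(F) = -584 (H(F) = 4*(-146) = -584)
(H(-45) + 9445)*(19994 - 3879) - D = (-584 + 9445)*(19994 - 3879) - 1*(-9) = 8861*16115 + 9 = 142795015 + 9 = 142795024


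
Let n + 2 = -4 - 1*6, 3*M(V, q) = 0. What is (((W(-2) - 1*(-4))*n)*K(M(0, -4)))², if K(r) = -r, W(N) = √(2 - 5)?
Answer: 0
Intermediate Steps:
M(V, q) = 0 (M(V, q) = (⅓)*0 = 0)
W(N) = I*√3 (W(N) = √(-3) = I*√3)
n = -12 (n = -2 + (-4 - 1*6) = -2 + (-4 - 6) = -2 - 10 = -12)
(((W(-2) - 1*(-4))*n)*K(M(0, -4)))² = (((I*√3 - 1*(-4))*(-12))*(-1*0))² = (((I*√3 + 4)*(-12))*0)² = (((4 + I*√3)*(-12))*0)² = ((-48 - 12*I*√3)*0)² = 0² = 0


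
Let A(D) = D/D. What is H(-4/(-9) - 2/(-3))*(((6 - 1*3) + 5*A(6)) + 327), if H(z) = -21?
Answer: -7035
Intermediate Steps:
A(D) = 1
H(-4/(-9) - 2/(-3))*(((6 - 1*3) + 5*A(6)) + 327) = -21*(((6 - 1*3) + 5*1) + 327) = -21*(((6 - 3) + 5) + 327) = -21*((3 + 5) + 327) = -21*(8 + 327) = -21*335 = -7035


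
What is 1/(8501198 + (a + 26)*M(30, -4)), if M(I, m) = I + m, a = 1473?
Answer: 1/8540172 ≈ 1.1709e-7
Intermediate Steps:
1/(8501198 + (a + 26)*M(30, -4)) = 1/(8501198 + (1473 + 26)*(30 - 4)) = 1/(8501198 + 1499*26) = 1/(8501198 + 38974) = 1/8540172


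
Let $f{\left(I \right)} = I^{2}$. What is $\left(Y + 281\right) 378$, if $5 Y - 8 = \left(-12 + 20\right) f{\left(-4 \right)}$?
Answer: $\frac{582498}{5} \approx 1.165 \cdot 10^{5}$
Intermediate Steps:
$Y = \frac{136}{5}$ ($Y = \frac{8}{5} + \frac{\left(-12 + 20\right) \left(-4\right)^{2}}{5} = \frac{8}{5} + \frac{8 \cdot 16}{5} = \frac{8}{5} + \frac{1}{5} \cdot 128 = \frac{8}{5} + \frac{128}{5} = \frac{136}{5} \approx 27.2$)
$\left(Y + 281\right) 378 = \left(\frac{136}{5} + 281\right) 378 = \frac{1541}{5} \cdot 378 = \frac{582498}{5}$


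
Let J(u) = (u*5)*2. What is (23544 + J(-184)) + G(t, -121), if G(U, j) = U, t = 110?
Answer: 21814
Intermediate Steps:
J(u) = 10*u (J(u) = (5*u)*2 = 10*u)
(23544 + J(-184)) + G(t, -121) = (23544 + 10*(-184)) + 110 = (23544 - 1840) + 110 = 21704 + 110 = 21814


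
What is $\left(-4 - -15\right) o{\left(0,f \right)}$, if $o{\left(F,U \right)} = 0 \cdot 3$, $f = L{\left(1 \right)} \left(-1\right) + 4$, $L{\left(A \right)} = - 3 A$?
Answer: $0$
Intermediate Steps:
$f = 7$ ($f = \left(-3\right) 1 \left(-1\right) + 4 = \left(-3\right) \left(-1\right) + 4 = 3 + 4 = 7$)
$o{\left(F,U \right)} = 0$
$\left(-4 - -15\right) o{\left(0,f \right)} = \left(-4 - -15\right) 0 = \left(-4 + 15\right) 0 = 11 \cdot 0 = 0$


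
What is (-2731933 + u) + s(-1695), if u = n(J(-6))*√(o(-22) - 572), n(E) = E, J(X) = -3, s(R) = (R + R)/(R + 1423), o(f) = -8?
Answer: -371541193/136 - 6*I*√145 ≈ -2.7319e+6 - 72.25*I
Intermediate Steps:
s(R) = 2*R/(1423 + R) (s(R) = (2*R)/(1423 + R) = 2*R/(1423 + R))
u = -6*I*√145 (u = -3*√(-8 - 572) = -6*I*√145 ≈ -72.25*I)
(-2731933 + u) + s(-1695) = (-2731933 - 6*I*√145) + 2*(-1695)/(1423 - 1695) = (-2731933 - 6*I*√145) + 2*(-1695)/(-272) = (-2731933 - 6*I*√145) + 2*(-1695)*(-1/272) = (-2731933 - 6*I*√145) + 1695/136 = -371541193/136 - 6*I*√145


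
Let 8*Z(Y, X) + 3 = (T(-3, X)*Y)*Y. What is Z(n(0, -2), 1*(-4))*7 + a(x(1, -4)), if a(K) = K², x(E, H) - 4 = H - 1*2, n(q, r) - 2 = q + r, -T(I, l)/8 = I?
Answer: 11/8 ≈ 1.3750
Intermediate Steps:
T(I, l) = -8*I
n(q, r) = 2 + q + r (n(q, r) = 2 + (q + r) = 2 + q + r)
x(E, H) = 2 + H (x(E, H) = 4 + (H - 1*2) = 4 + (H - 2) = 4 + (-2 + H) = 2 + H)
Z(Y, X) = -3/8 + 3*Y² (Z(Y, X) = -3/8 + (((-8*(-3))*Y)*Y)/8 = -3/8 + ((24*Y)*Y)/8 = -3/8 + (24*Y²)/8 = -3/8 + 3*Y²)
Z(n(0, -2), 1*(-4))*7 + a(x(1, -4)) = (-3/8 + 3*(2 + 0 - 2)²)*7 + (2 - 4)² = (-3/8 + 3*0²)*7 + (-2)² = (-3/8 + 3*0)*7 + 4 = (-3/8 + 0)*7 + 4 = -3/8*7 + 4 = -21/8 + 4 = 11/8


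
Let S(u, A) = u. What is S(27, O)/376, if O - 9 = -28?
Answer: 27/376 ≈ 0.071808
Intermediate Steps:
O = -19 (O = 9 - 28 = -19)
S(27, O)/376 = 27/376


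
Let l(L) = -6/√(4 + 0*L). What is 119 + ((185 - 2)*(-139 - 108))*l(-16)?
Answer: 135722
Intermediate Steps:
l(L) = -3 (l(L) = -6/√(4 + 0) = -6/(√4) = -6/2 = -6*½ = -3)
119 + ((185 - 2)*(-139 - 108))*l(-16) = 119 + ((185 - 2)*(-139 - 108))*(-3) = 119 + (183*(-247))*(-3) = 119 - 45201*(-3) = 119 + 135603 = 135722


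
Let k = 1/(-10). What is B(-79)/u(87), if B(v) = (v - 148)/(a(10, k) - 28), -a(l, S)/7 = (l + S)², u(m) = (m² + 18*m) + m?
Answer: 11350/329257677 ≈ 3.4472e-5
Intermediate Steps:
k = -⅒ ≈ -0.10000
u(m) = m² + 19*m
a(l, S) = -7*(S + l)² (a(l, S) = -7*(l + S)² = -7*(S + l)²)
B(v) = 14800/71407 - 100*v/71407 (B(v) = (v - 148)/(-7*(-⅒ + 10)² - 28) = (-148 + v)/(-7*(99/10)² - 28) = (-148 + v)/(-7*9801/100 - 28) = (-148 + v)/(-68607/100 - 28) = (-148 + v)/(-71407/100) = (-148 + v)*(-100/71407) = 14800/71407 - 100*v/71407)
B(-79)/u(87) = (14800/71407 - 100/71407*(-79))/((87*(19 + 87))) = (14800/71407 + 7900/71407)/((87*106)) = (22700/71407)/9222 = (22700/71407)*(1/9222) = 11350/329257677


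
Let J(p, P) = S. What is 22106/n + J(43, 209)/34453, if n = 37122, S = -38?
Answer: 380103691/639482133 ≈ 0.59439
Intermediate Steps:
J(p, P) = -38
22106/n + J(43, 209)/34453 = 22106/37122 - 38/34453 = 22106*(1/37122) - 38*1/34453 = 11053/18561 - 38/34453 = 380103691/639482133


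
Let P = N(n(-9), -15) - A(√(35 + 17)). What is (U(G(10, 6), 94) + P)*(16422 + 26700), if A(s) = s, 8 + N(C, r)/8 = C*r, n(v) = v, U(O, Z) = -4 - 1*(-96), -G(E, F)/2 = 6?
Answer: 47779176 - 86244*√13 ≈ 4.7468e+7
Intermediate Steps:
G(E, F) = -12 (G(E, F) = -2*6 = -12)
U(O, Z) = 92 (U(O, Z) = -4 + 96 = 92)
N(C, r) = -64 + 8*C*r (N(C, r) = -64 + 8*(C*r) = -64 + 8*C*r)
P = 1016 - 2*√13 (P = (-64 + 8*(-9)*(-15)) - √(35 + 17) = (-64 + 1080) - √52 = 1016 - 2*√13 ≈ 1008.8)
(U(G(10, 6), 94) + P)*(16422 + 26700) = (92 + (1016 - 2*√13))*(16422 + 26700) = (1108 - 2*√13)*43122 = 47779176 - 86244*√13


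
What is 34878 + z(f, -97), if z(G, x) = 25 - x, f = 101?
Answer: 35000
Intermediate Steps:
34878 + z(f, -97) = 34878 + (25 - 1*(-97)) = 34878 + (25 + 97) = 34878 + 122 = 35000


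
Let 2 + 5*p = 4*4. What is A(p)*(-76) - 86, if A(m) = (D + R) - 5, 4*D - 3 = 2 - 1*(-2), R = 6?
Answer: -295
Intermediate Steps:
p = 14/5 (p = -⅖ + (4*4)/5 = -⅖ + (⅕)*16 = -⅖ + 16/5 = 14/5 ≈ 2.8000)
D = 7/4 (D = ¾ + (2 - 1*(-2))/4 = ¾ + (2 + 2)/4 = ¾ + (¼)*4 = ¾ + 1 = 7/4 ≈ 1.7500)
A(m) = 11/4 (A(m) = (7/4 + 6) - 5 = 31/4 - 5 = 11/4)
A(p)*(-76) - 86 = (11/4)*(-76) - 86 = -209 - 86 = -295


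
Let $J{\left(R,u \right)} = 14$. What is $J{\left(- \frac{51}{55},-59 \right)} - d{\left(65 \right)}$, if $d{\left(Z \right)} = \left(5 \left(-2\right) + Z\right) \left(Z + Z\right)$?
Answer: $-7136$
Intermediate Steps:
$d{\left(Z \right)} = 2 Z \left(-10 + Z\right)$ ($d{\left(Z \right)} = \left(-10 + Z\right) 2 Z = 2 Z \left(-10 + Z\right)$)
$J{\left(- \frac{51}{55},-59 \right)} - d{\left(65 \right)} = 14 - 2 \cdot 65 \left(-10 + 65\right) = 14 - 2 \cdot 65 \cdot 55 = 14 - 7150 = -7136$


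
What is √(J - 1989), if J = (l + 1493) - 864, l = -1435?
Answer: I*√2795 ≈ 52.868*I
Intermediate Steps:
J = -806 (J = (-1435 + 1493) - 864 = 58 - 864 = -806)
√(J - 1989) = √(-806 - 1989) = √(-2795) = I*√2795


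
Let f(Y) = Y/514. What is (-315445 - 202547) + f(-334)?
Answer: -133124111/257 ≈ -5.1799e+5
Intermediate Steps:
f(Y) = Y/514 (f(Y) = Y*(1/514) = Y/514)
(-315445 - 202547) + f(-334) = (-315445 - 202547) + (1/514)*(-334) = -517992 - 167/257 = -133124111/257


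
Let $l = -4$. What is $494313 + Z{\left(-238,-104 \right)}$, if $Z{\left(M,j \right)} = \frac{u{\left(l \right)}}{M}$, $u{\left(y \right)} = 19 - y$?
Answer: $\frac{117646471}{238} \approx 4.9431 \cdot 10^{5}$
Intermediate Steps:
$Z{\left(M,j \right)} = \frac{23}{M}$ ($Z{\left(M,j \right)} = \frac{19 - -4}{M} = \frac{19 + 4}{M} = \frac{23}{M}$)
$494313 + Z{\left(-238,-104 \right)} = 494313 + \frac{23}{-238} = 494313 + 23 \left(- \frac{1}{238}\right) = 494313 - \frac{23}{238} = \frac{117646471}{238}$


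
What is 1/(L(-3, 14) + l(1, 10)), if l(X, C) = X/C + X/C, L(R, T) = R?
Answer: -5/14 ≈ -0.35714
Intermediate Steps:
l(X, C) = 2*X/C
1/(L(-3, 14) + l(1, 10)) = 1/(-3 + 2*1/10) = 1/(-3 + 2*1*(⅒)) = 1/(-3 + ⅕) = 1/(-14/5) = -5/14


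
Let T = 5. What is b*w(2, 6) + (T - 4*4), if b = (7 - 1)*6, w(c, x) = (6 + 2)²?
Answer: 2293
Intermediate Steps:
w(c, x) = 64 (w(c, x) = 8² = 64)
b = 36 (b = 6*6 = 36)
b*w(2, 6) + (T - 4*4) = 36*64 + (5 - 4*4) = 2304 + (5 - 16) = 2304 - 11 = 2293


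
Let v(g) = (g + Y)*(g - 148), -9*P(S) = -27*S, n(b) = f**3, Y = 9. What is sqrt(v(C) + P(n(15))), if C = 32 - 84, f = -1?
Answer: sqrt(8597) ≈ 92.720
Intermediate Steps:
C = -52
n(b) = -1 (n(b) = (-1)**3 = -1)
P(S) = 3*S (P(S) = -(-3)*S = 3*S)
v(g) = (-148 + g)*(9 + g) (v(g) = (g + 9)*(g - 148) = (9 + g)*(-148 + g) = (-148 + g)*(9 + g))
sqrt(v(C) + P(n(15))) = sqrt((-1332 + (-52)**2 - 139*(-52)) + 3*(-1)) = sqrt((-1332 + 2704 + 7228) - 3) = sqrt(8600 - 3) = sqrt(8597)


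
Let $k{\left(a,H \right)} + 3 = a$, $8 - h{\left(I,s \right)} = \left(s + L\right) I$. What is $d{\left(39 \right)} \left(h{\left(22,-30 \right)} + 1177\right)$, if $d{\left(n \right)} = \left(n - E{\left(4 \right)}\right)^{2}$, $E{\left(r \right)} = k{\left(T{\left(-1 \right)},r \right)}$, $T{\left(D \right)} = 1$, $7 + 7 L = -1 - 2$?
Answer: $\frac{22079935}{7} \approx 3.1543 \cdot 10^{6}$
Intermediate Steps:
$L = - \frac{10}{7}$ ($L = -1 + \frac{-1 - 2}{7} = -1 + \frac{1}{7} \left(-3\right) = -1 - \frac{3}{7} = - \frac{10}{7} \approx -1.4286$)
$h{\left(I,s \right)} = 8 - I \left(- \frac{10}{7} + s\right)$ ($h{\left(I,s \right)} = 8 - \left(s - \frac{10}{7}\right) I = 8 - \left(- \frac{10}{7} + s\right) I = 8 - I \left(- \frac{10}{7} + s\right)$)
$k{\left(a,H \right)} = -3 + a$
$E{\left(r \right)} = -2$ ($E{\left(r \right)} = -3 + 1 = -2$)
$d{\left(n \right)} = \left(2 + n\right)^{2}$ ($d{\left(n \right)} = \left(n - -2\right)^{2} = \left(n + 2\right)^{2} = \left(2 + n\right)^{2}$)
$d{\left(39 \right)} \left(h{\left(22,-30 \right)} + 1177\right) = \left(2 + 39\right)^{2} \left(\left(8 + \frac{10}{7} \cdot 22 - 22 \left(-30\right)\right) + 1177\right) = 41^{2} \left(\left(8 + \frac{220}{7} + 660\right) + 1177\right) = 1681 \left(\frac{4896}{7} + 1177\right) = 1681 \cdot \frac{13135}{7} = \frac{22079935}{7}$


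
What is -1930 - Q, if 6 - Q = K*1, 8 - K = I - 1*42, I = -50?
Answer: -1836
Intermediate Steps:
K = 100 (K = 8 - (-50 - 1*42) = 8 - (-50 - 42) = 8 - 1*(-92) = 8 + 92 = 100)
Q = -94 (Q = 6 - 100 = -94)
-1930 - Q = -1930 - 1*(-94) = -1930 + 94 = -1836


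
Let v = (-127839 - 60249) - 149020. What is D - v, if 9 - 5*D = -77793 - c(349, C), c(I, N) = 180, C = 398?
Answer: 1763522/5 ≈ 3.5270e+5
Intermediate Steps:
D = 77982/5 (D = 9/5 - (-77793 - 1*180)/5 = 9/5 - (-77793 - 180)/5 = 9/5 - 1/5*(-77973) = 9/5 + 77973/5 = 77982/5 ≈ 15596.)
v = -337108 (v = -188088 - 149020 = -337108)
D - v = 77982/5 - 1*(-337108) = 77982/5 + 337108 = 1763522/5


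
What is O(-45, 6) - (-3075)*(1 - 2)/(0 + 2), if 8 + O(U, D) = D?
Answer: -3079/2 ≈ -1539.5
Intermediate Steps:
O(U, D) = -8 + D
O(-45, 6) - (-3075)*(1 - 2)/(0 + 2) = (-8 + 6) - (-3075)*(1 - 2)/(0 + 2) = -2 - (-3075)*(-1/2) = -2 - (-3075)*(-1*1/2) = -2 - (-3075)*(-1)/2 = -2 - 1*3075/2 = -2 - 3075/2 = -3079/2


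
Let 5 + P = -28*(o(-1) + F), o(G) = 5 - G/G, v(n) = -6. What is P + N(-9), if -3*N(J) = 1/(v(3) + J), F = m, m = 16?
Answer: -25424/45 ≈ -564.98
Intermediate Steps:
o(G) = 4 (o(G) = 5 - 1*1 = 5 - 1 = 4)
F = 16
P = -565 (P = -5 - 28*(4 + 16) = -5 - 28*20 = -5 - 560 = -565)
N(J) = -1/(3*(-6 + J))
P + N(-9) = -565 - 1/(-18 + 3*(-9)) = -565 - 1/(-18 - 27) = -565 - 1/(-45) = -565 - 1*(-1/45) = -565 + 1/45 = -25424/45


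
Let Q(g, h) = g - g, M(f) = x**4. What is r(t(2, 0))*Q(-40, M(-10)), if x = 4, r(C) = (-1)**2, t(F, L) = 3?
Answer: 0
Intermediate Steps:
r(C) = 1
M(f) = 256 (M(f) = 4**4 = 256)
Q(g, h) = 0
r(t(2, 0))*Q(-40, M(-10)) = 1*0 = 0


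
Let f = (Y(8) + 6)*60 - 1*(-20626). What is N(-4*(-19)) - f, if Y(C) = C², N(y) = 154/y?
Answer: -943311/38 ≈ -24824.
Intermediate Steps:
f = 24826 (f = (8² + 6)*60 - 1*(-20626) = (64 + 6)*60 + 20626 = 70*60 + 20626 = 4200 + 20626 = 24826)
N(-4*(-19)) - f = 154/((-4*(-19))) - 1*24826 = 154/76 - 24826 = 154*(1/76) - 24826 = 77/38 - 24826 = -943311/38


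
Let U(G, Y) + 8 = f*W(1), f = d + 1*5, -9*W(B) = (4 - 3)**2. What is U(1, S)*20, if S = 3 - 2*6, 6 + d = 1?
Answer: -160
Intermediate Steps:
d = -5 (d = -6 + 1 = -5)
S = -9 (S = 3 - 12 = -9)
W(B) = -1/9 (W(B) = -(4 - 3)**2/9 = -1/9*1**2 = -1/9*1 = -1/9)
f = 0 (f = -5 + 1*5 = -5 + 5 = 0)
U(G, Y) = -8 (U(G, Y) = -8 + 0*(-1/9) = -8 + 0 = -8)
U(1, S)*20 = -8*20 = -160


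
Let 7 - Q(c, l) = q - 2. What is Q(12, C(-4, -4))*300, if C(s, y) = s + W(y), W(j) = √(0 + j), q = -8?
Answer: 5100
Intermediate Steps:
W(j) = √j
C(s, y) = s + √y
Q(c, l) = 17 (Q(c, l) = 7 - (-8 - 2) = 7 - 1*(-10) = 7 + 10 = 17)
Q(12, C(-4, -4))*300 = 17*300 = 5100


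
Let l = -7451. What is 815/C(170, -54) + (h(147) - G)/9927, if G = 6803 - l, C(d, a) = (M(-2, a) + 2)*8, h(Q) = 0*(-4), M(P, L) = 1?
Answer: 2582803/79416 ≈ 32.522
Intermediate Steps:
h(Q) = 0
C(d, a) = 24 (C(d, a) = (1 + 2)*8 = 3*8 = 24)
G = 14254 (G = 6803 - 1*(-7451) = 6803 + 7451 = 14254)
815/C(170, -54) + (h(147) - G)/9927 = 815/24 + (0 - 1*14254)/9927 = 815*(1/24) + (0 - 14254)*(1/9927) = 815/24 - 14254*1/9927 = 815/24 - 14254/9927 = 2582803/79416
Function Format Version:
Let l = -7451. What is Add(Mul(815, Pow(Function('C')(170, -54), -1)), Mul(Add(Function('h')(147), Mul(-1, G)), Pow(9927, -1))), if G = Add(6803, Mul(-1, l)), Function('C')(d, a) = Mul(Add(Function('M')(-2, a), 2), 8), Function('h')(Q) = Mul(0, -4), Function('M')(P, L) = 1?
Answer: Rational(2582803, 79416) ≈ 32.522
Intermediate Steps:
Function('h')(Q) = 0
Function('C')(d, a) = 24 (Function('C')(d, a) = Mul(Add(1, 2), 8) = Mul(3, 8) = 24)
G = 14254 (G = Add(6803, Mul(-1, -7451)) = Add(6803, 7451) = 14254)
Add(Mul(815, Pow(Function('C')(170, -54), -1)), Mul(Add(Function('h')(147), Mul(-1, G)), Pow(9927, -1))) = Add(Mul(815, Pow(24, -1)), Mul(Add(0, Mul(-1, 14254)), Pow(9927, -1))) = Add(Mul(815, Rational(1, 24)), Mul(Add(0, -14254), Rational(1, 9927))) = Add(Rational(815, 24), Mul(-14254, Rational(1, 9927))) = Add(Rational(815, 24), Rational(-14254, 9927)) = Rational(2582803, 79416)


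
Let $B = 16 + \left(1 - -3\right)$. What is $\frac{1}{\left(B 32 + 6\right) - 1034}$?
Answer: $- \frac{1}{388} \approx -0.0025773$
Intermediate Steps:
$B = 20$ ($B = 16 + \left(1 + 3\right) = 16 + 4 = 20$)
$\frac{1}{\left(B 32 + 6\right) - 1034} = \frac{1}{\left(20 \cdot 32 + 6\right) - 1034} = \frac{1}{\left(640 + 6\right) + \left(-3982 + 2948\right)} = \frac{1}{646 - 1034} = \frac{1}{-388} = - \frac{1}{388}$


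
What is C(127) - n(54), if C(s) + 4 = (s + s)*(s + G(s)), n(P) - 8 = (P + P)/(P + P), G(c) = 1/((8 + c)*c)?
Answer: 4353077/135 ≈ 32245.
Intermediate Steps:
G(c) = 1/(c*(8 + c))
n(P) = 9 (n(P) = 8 + (P + P)/(P + P) = 8 + (2*P)/((2*P)) = 8 + (2*P)*(1/(2*P)) = 8 + 1 = 9)
C(s) = -4 + 2*s*(s + 1/(s*(8 + s))) (C(s) = -4 + (s + s)*(s + 1/(s*(8 + s))) = -4 + (2*s)*(s + 1/(s*(8 + s))) = -4 + 2*s*(s + 1/(s*(8 + s))))
C(127) - n(54) = 2*(1 + (-2 + 127²)*(8 + 127))/(8 + 127) - 1*9 = 2*(1 + (-2 + 16129)*135)/135 - 9 = 2*(1/135)*(1 + 16127*135) - 9 = 2*(1/135)*(1 + 2177145) - 9 = 2*(1/135)*2177146 - 9 = 4354292/135 - 9 = 4353077/135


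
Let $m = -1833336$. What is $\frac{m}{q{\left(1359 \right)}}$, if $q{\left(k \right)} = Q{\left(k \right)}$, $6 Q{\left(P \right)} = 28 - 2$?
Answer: $- \frac{5500008}{13} \approx -4.2308 \cdot 10^{5}$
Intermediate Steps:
$Q{\left(P \right)} = \frac{13}{3}$ ($Q{\left(P \right)} = \frac{28 - 2}{6} = \frac{1}{6} \cdot 26 = \frac{13}{3}$)
$q{\left(k \right)} = \frac{13}{3}$
$\frac{m}{q{\left(1359 \right)}} = - \frac{1833336}{\frac{13}{3}} = \left(-1833336\right) \frac{3}{13} = - \frac{5500008}{13}$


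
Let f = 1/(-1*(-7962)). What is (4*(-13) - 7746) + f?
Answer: -62087675/7962 ≈ -7798.0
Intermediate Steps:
f = 1/7962 ≈ 0.00012560
(4*(-13) - 7746) + f = (4*(-13) - 7746) + 1/7962 = (-52 - 7746) + 1/7962 = -7798 + 1/7962 = -62087675/7962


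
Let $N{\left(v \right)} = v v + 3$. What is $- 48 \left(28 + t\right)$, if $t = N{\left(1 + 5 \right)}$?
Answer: $-3216$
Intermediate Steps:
$N{\left(v \right)} = 3 + v^{2}$ ($N{\left(v \right)} = v^{2} + 3 = 3 + v^{2}$)
$t = 39$ ($t = 3 + \left(1 + 5\right)^{2} = 3 + 6^{2} = 3 + 36 = 39$)
$- 48 \left(28 + t\right) = - 48 \left(28 + 39\right) = \left(-48\right) 67 = -3216$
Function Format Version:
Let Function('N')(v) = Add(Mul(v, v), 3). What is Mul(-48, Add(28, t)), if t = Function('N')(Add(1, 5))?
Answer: -3216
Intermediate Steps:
Function('N')(v) = Add(3, Pow(v, 2)) (Function('N')(v) = Add(Pow(v, 2), 3) = Add(3, Pow(v, 2)))
t = 39 (t = Add(3, Pow(Add(1, 5), 2)) = Add(3, Pow(6, 2)) = Add(3, 36) = 39)
Mul(-48, Add(28, t)) = Mul(-48, Add(28, 39)) = Mul(-48, 67) = -3216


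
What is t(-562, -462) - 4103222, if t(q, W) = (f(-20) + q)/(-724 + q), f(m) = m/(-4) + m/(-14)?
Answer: -36937200555/9002 ≈ -4.1032e+6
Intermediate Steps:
f(m) = -9*m/28 (f(m) = m*(-1/4) + m*(-1/14) = -m/4 - m/14 = -9*m/28)
t(q, W) = (45/7 + q)/(-724 + q) (t(q, W) = (-9/28*(-20) + q)/(-724 + q) = (45/7 + q)/(-724 + q))
t(-562, -462) - 4103222 = (45/7 - 562)/(-724 - 562) - 4103222 = -3889/7/(-1286) - 4103222 = -1/1286*(-3889/7) - 4103222 = 3889/9002 - 4103222 = -36937200555/9002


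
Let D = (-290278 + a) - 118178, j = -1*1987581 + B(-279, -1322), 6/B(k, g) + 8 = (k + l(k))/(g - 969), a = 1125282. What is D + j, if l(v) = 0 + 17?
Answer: -3826245596/3011 ≈ -1.2708e+6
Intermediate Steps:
l(v) = 17
B(k, g) = 6/(-8 + (17 + k)/(-969 + g)) (B(k, g) = 6/(-8 + (k + 17)/(g - 969)) = 6/(-8 + (17 + k)/(-969 + g)))
j = -5984608682/3011 (j = -1*1987581 + 6*(-969 - 1322)/(7769 - 279 - 8*(-1322)) = -1987581 + 6*(-2291)/(7769 - 279 + 10576) = -1987581 + 6*(-2291)/18066 = -1987581 + 6*(1/18066)*(-2291) = -1987581 - 2291/3011 = -5984608682/3011 ≈ -1.9876e+6)
D = 716826 (D = (-290278 + 1125282) - 118178 = 835004 - 118178 = 716826)
D + j = 716826 - 5984608682/3011 = -3826245596/3011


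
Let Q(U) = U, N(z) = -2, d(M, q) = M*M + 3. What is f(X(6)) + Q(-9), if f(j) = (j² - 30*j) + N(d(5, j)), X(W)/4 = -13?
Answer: 4253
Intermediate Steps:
d(M, q) = 3 + M² (d(M, q) = M² + 3 = 3 + M²)
X(W) = -52 (X(W) = 4*(-13) = -52)
f(j) = -2 + j² - 30*j (f(j) = (j² - 30*j) - 2 = -2 + j² - 30*j)
f(X(6)) + Q(-9) = (-2 + (-52)² - 30*(-52)) - 9 = (-2 + 2704 + 1560) - 9 = 4262 - 9 = 4253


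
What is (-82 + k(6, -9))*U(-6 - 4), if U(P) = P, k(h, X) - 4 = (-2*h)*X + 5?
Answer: -350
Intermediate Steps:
k(h, X) = 9 - 2*X*h (k(h, X) = 4 + ((-2*h)*X + 5) = 4 + (-2*X*h + 5) = 4 + (5 - 2*X*h) = 9 - 2*X*h)
(-82 + k(6, -9))*U(-6 - 4) = (-82 + (9 - 2*(-9)*6))*(-6 - 4) = (-82 + (9 + 108))*(-10) = (-82 + 117)*(-10) = 35*(-10) = -350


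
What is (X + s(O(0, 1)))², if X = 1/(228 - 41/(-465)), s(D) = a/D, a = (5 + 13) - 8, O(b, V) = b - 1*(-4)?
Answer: 282210625225/44995742884 ≈ 6.2719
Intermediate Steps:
O(b, V) = 4 + b (O(b, V) = b + 4 = 4 + b)
a = 10 (a = 18 - 8 = 10)
s(D) = 10/D
X = 465/106061 (X = 1/(228 - 41*(-1/465)) = 1/(228 + 41/465) = 1/(106061/465) = 465/106061 ≈ 0.0043843)
(X + s(O(0, 1)))² = (465/106061 + 10/(4 + 0))² = (465/106061 + 10/4)² = (465/106061 + 10*(¼))² = (465/106061 + 5/2)² = (531235/212122)² = 282210625225/44995742884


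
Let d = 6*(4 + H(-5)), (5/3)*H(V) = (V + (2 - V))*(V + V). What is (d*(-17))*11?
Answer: 8976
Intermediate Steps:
H(V) = 12*V/5 (H(V) = 3*((V + (2 - V))*(V + V))/5 = 3*(2*(2*V))/5 = 3*(4*V)/5 = 12*V/5)
d = -48 (d = 6*(4 + (12/5)*(-5)) = 6*(4 - 12) = 6*(-8) = -48)
(d*(-17))*11 = -48*(-17)*11 = 816*11 = 8976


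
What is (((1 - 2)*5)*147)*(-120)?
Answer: 88200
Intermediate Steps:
(((1 - 2)*5)*147)*(-120) = (-1*5*147)*(-120) = -5*147*(-120) = -735*(-120) = 88200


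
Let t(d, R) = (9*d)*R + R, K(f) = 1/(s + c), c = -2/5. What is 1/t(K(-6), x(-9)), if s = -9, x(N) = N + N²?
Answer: 47/144 ≈ 0.32639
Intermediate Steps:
c = -⅖ (c = -2*⅕ = -⅖ ≈ -0.40000)
K(f) = -5/47 (K(f) = 1/(-9 - ⅖) = 1/(-47/5) = -5/47)
t(d, R) = R + 9*R*d (t(d, R) = 9*R*d + R = R + 9*R*d)
1/t(K(-6), x(-9)) = 1/((-9*(1 - 9))*(1 + 9*(-5/47))) = 1/((-9*(-8))*(1 - 45/47)) = 1/(72*(2/47)) = 1/(144/47) = 47/144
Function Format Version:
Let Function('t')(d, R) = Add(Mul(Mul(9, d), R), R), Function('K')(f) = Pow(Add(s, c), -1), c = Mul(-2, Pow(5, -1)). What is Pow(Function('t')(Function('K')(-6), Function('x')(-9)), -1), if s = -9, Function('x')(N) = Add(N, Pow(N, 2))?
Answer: Rational(47, 144) ≈ 0.32639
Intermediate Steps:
c = Rational(-2, 5) (c = Mul(-2, Rational(1, 5)) = Rational(-2, 5) ≈ -0.40000)
Function('K')(f) = Rational(-5, 47) (Function('K')(f) = Pow(Add(-9, Rational(-2, 5)), -1) = Pow(Rational(-47, 5), -1) = Rational(-5, 47))
Function('t')(d, R) = Add(R, Mul(9, R, d)) (Function('t')(d, R) = Add(Mul(9, R, d), R) = Add(R, Mul(9, R, d)))
Pow(Function('t')(Function('K')(-6), Function('x')(-9)), -1) = Pow(Mul(Mul(-9, Add(1, -9)), Add(1, Mul(9, Rational(-5, 47)))), -1) = Pow(Mul(Mul(-9, -8), Add(1, Rational(-45, 47))), -1) = Pow(Mul(72, Rational(2, 47)), -1) = Pow(Rational(144, 47), -1) = Rational(47, 144)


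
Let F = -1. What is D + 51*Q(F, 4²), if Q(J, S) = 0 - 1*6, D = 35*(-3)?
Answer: -411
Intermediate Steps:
D = -105
Q(J, S) = -6 (Q(J, S) = 0 - 6 = -6)
D + 51*Q(F, 4²) = -105 + 51*(-6) = -105 - 306 = -411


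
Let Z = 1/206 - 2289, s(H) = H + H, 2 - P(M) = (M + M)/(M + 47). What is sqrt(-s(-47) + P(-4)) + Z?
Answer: -471533/206 + 2*sqrt(44462)/43 ≈ -2279.2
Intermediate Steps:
P(M) = 2 - 2*M/(47 + M) (P(M) = 2 - (M + M)/(M + 47) = 2 - 2*M/(47 + M))
s(H) = 2*H
Z = -471533/206 (Z = 1/206 - 2289 = -471533/206 ≈ -2289.0)
sqrt(-s(-47) + P(-4)) + Z = sqrt(-2*(-47) + 94/(47 - 4)) - 471533/206 = sqrt(-1*(-94) + 94/43) - 471533/206 = sqrt(94 + 94*(1/43)) - 471533/206 = sqrt(94 + 94/43) - 471533/206 = sqrt(4136/43) - 471533/206 = 2*sqrt(44462)/43 - 471533/206 = -471533/206 + 2*sqrt(44462)/43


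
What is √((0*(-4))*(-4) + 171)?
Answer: 3*√19 ≈ 13.077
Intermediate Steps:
√((0*(-4))*(-4) + 171) = √(0*(-4) + 171) = √(0 + 171) = √171 = 3*√19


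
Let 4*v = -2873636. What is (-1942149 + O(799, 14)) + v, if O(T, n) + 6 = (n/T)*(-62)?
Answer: -2125791504/799 ≈ -2.6606e+6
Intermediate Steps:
v = -718409 (v = (¼)*(-2873636) = -718409)
O(T, n) = -6 - 62*n/T (O(T, n) = -6 + (n/T)*(-62) = -6 - 62*n/T)
(-1942149 + O(799, 14)) + v = (-1942149 + (-6 - 62*14/799)) - 718409 = (-1942149 + (-6 - 62*14*1/799)) - 718409 = (-1942149 + (-6 - 868/799)) - 718409 = (-1942149 - 5662/799) - 718409 = -1551782713/799 - 718409 = -2125791504/799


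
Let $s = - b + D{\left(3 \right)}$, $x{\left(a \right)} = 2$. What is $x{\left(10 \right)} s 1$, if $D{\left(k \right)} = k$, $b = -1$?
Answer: $8$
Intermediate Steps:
$s = 4$ ($s = \left(-1\right) \left(-1\right) + 3 = 1 + 3 = 4$)
$x{\left(10 \right)} s 1 = 2 \cdot 4 \cdot 1 = 8 \cdot 1 = 8$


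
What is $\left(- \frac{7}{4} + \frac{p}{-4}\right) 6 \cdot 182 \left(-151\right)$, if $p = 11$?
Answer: $742014$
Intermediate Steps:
$\left(- \frac{7}{4} + \frac{p}{-4}\right) 6 \cdot 182 \left(-151\right) = \left(- \frac{7}{4} + \frac{11}{-4}\right) 6 \cdot 182 \left(-151\right) = \left(\left(-7\right) \frac{1}{4} + 11 \left(- \frac{1}{4}\right)\right) 6 \cdot 182 \left(-151\right) = \left(- \frac{7}{4} - \frac{11}{4}\right) 6 \cdot 182 \left(-151\right) = \left(- \frac{9}{2}\right) 6 \cdot 182 \left(-151\right) = \left(-27\right) 182 \left(-151\right) = \left(-4914\right) \left(-151\right) = 742014$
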